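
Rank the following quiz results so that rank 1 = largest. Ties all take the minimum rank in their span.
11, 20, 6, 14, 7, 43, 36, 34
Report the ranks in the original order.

6, 4, 8, 5, 7, 1, 2, 3

Sorted (descending): 43, 36, 34, 20, 14, 11, 7, 6
No ties — each value takes its position as its rank.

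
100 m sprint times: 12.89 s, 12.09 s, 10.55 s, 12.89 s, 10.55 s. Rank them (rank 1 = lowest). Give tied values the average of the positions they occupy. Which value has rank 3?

12.09

Sorted (ascending): 10.55, 10.55, 12.09, 12.89, 12.89
The 2 values of 10.55 occupy positions 1–2 → average rank (1+2)/2 = 1.5.
The 2 values of 12.89 occupy positions 4–5 → average rank (4+5)/2 = 4.5.
Rank 3 → value 12.09.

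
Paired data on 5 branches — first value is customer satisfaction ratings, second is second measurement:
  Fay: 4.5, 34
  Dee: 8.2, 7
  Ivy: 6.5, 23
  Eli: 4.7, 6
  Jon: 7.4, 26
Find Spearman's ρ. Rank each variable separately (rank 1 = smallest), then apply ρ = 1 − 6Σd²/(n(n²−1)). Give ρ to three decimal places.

-0.300

Ranks of variable 1: 1, 5, 3, 2, 4
Ranks of variable 2: 5, 2, 3, 1, 4
d = r₁ − r₂: -4, 3, 0, 1, 0
d²: 16, 9, 0, 1, 0; Σd² = 26
ρ = 1 − 6·26/(5·24) = 1 − 156/120 = -0.300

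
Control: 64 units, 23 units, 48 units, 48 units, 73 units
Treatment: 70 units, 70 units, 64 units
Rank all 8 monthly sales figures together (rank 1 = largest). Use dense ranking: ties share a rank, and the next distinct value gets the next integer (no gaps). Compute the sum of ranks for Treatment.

7

Sorted (descending): 73, 70, 70, 64, 64, 48, 48, 23
The 2 values of 70 share dense rank 2.
The 2 values of 64 share dense rank 3.
The 2 values of 48 share dense rank 4.
Remaining distinct values take the next consecutive integers.
Treatment values → pooled ranks: 70→2, 70→2, 64→3
Rank sum = 2 + 2 + 3 = 7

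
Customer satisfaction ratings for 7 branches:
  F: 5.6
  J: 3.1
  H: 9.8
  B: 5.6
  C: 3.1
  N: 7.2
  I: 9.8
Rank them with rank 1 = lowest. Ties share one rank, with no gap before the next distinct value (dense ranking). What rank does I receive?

4

Sorted (ascending): 3.1, 3.1, 5.6, 5.6, 7.2, 9.8, 9.8
The 2 values of 3.1 share dense rank 1.
The 2 values of 5.6 share dense rank 2.
The 2 values of 9.8 share dense rank 4.
Remaining distinct values take the next consecutive integers.
I has value 9.8 → rank 4.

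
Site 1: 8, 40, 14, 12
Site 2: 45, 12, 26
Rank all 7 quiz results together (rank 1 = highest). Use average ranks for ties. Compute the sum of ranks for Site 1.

18.5

Sorted (descending): 45, 40, 26, 14, 12, 12, 8
The 2 values of 12 occupy positions 5–6 → average rank (5+6)/2 = 5.5.
Site 1 values → pooled ranks: 8→7, 40→2, 14→4, 12→5.5
Rank sum = 7 + 2 + 4 + 5.5 = 18.5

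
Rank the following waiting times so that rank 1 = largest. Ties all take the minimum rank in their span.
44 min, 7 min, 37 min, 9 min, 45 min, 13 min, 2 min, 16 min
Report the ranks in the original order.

Sorted (descending): 45, 44, 37, 16, 13, 9, 7, 2
No ties — each value takes its position as its rank.

2, 7, 3, 6, 1, 5, 8, 4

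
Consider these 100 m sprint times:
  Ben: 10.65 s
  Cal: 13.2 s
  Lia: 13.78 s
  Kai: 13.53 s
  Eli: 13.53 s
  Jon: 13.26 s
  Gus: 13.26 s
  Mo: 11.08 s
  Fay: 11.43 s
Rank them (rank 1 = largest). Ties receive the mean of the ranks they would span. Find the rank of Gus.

4.5

Sorted (descending): 13.78, 13.53, 13.53, 13.26, 13.26, 13.2, 11.43, 11.08, 10.65
The 2 values of 13.53 occupy positions 2–3 → average rank (2+3)/2 = 2.5.
The 2 values of 13.26 occupy positions 4–5 → average rank (4+5)/2 = 4.5.
Gus has value 13.26 s → rank 4.5.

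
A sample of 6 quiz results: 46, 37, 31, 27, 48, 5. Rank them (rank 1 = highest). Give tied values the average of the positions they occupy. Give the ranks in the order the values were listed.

2, 3, 4, 5, 1, 6

Sorted (descending): 48, 46, 37, 31, 27, 5
No ties — each value takes its position as its rank.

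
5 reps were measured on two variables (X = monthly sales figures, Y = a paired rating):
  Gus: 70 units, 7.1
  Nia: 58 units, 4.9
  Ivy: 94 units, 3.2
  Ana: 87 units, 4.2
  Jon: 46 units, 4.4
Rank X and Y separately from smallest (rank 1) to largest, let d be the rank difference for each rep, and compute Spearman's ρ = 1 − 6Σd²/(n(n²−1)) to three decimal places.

-0.600

Ranks of variable 1: 3, 2, 5, 4, 1
Ranks of variable 2: 5, 4, 1, 2, 3
d = r₁ − r₂: -2, -2, 4, 2, -2
d²: 4, 4, 16, 4, 4; Σd² = 32
ρ = 1 − 6·32/(5·24) = 1 − 192/120 = -0.600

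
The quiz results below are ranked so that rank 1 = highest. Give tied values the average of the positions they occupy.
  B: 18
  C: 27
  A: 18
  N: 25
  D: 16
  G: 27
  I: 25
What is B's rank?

Sorted (descending): 27, 27, 25, 25, 18, 18, 16
The 2 values of 27 occupy positions 1–2 → average rank (1+2)/2 = 1.5.
The 2 values of 25 occupy positions 3–4 → average rank (3+4)/2 = 3.5.
The 2 values of 18 occupy positions 5–6 → average rank (5+6)/2 = 5.5.
B has value 18 → rank 5.5.

5.5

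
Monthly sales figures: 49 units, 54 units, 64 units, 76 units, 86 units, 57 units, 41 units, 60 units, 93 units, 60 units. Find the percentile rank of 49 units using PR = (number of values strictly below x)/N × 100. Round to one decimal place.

10.0

N = 10.
Strictly below 49: 1. Equal to 49: 1.
PR = 1/10 × 100 = 10.0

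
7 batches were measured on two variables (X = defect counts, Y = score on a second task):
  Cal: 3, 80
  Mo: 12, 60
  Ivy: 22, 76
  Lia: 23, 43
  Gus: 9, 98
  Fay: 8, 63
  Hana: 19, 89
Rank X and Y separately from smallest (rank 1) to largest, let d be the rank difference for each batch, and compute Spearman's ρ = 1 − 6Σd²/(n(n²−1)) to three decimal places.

Ranks of variable 1: 1, 4, 6, 7, 3, 2, 5
Ranks of variable 2: 5, 2, 4, 1, 7, 3, 6
d = r₁ − r₂: -4, 2, 2, 6, -4, -1, -1
d²: 16, 4, 4, 36, 16, 1, 1; Σd² = 78
ρ = 1 − 6·78/(7·48) = 1 − 468/336 = -0.393

-0.393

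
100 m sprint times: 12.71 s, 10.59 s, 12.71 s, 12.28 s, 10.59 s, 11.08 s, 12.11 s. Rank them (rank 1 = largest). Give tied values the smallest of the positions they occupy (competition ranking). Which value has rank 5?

11.08

Sorted (descending): 12.71, 12.71, 12.28, 12.11, 11.08, 10.59, 10.59
The 2 values of 12.71 occupy positions 1–2 → each gets rank 1.
The 2 values of 10.59 occupy positions 6–7 → each gets rank 6.
Rank 5 → value 11.08.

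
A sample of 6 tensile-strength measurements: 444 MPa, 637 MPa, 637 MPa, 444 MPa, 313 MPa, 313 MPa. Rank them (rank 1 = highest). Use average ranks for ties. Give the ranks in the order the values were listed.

Sorted (descending): 637, 637, 444, 444, 313, 313
The 2 values of 637 occupy positions 1–2 → average rank (1+2)/2 = 1.5.
The 2 values of 444 occupy positions 3–4 → average rank (3+4)/2 = 3.5.
The 2 values of 313 occupy positions 5–6 → average rank (5+6)/2 = 5.5.

3.5, 1.5, 1.5, 3.5, 5.5, 5.5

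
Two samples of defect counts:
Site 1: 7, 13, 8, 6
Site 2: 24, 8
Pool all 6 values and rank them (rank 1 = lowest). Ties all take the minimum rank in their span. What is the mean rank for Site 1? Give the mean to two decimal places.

2.75

Sorted (ascending): 6, 7, 8, 8, 13, 24
The 2 values of 8 occupy positions 3–4 → each gets rank 3.
Site 1 values → pooled ranks: 7→2, 13→5, 8→3, 6→1
Mean rank = (2 + 5 + 3 + 1) / 4 = 2.75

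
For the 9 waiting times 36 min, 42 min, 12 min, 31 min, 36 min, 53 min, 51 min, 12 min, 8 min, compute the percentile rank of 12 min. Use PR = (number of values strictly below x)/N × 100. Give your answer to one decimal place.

11.1

N = 9.
Strictly below 12: 1. Equal to 12: 2.
PR = 1/9 × 100 = 11.1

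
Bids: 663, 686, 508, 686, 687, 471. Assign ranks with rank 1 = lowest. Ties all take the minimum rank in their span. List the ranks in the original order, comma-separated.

Sorted (ascending): 471, 508, 663, 686, 686, 687
The 2 values of 686 occupy positions 4–5 → each gets rank 4.

3, 4, 2, 4, 6, 1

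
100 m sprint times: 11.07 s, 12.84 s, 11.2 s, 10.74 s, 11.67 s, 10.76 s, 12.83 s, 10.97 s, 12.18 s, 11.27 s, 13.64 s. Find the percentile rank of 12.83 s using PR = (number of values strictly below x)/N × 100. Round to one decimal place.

72.7

N = 11.
Strictly below 12.83: 8. Equal to 12.83: 1.
PR = 8/11 × 100 = 72.7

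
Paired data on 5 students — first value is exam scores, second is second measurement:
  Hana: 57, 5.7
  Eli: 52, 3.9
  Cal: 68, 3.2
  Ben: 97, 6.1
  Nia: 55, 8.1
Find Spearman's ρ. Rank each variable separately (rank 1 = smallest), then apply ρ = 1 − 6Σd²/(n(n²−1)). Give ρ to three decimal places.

Ranks of variable 1: 3, 1, 4, 5, 2
Ranks of variable 2: 3, 2, 1, 4, 5
d = r₁ − r₂: 0, -1, 3, 1, -3
d²: 0, 1, 9, 1, 9; Σd² = 20
ρ = 1 − 6·20/(5·24) = 1 − 120/120 = 0.000

0.000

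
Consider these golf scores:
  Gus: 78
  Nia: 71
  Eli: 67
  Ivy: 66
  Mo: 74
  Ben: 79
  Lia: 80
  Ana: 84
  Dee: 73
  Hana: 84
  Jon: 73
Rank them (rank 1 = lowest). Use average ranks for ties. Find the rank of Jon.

4.5

Sorted (ascending): 66, 67, 71, 73, 73, 74, 78, 79, 80, 84, 84
The 2 values of 73 occupy positions 4–5 → average rank (4+5)/2 = 4.5.
The 2 values of 84 occupy positions 10–11 → average rank (10+11)/2 = 10.5.
Jon has value 73 → rank 4.5.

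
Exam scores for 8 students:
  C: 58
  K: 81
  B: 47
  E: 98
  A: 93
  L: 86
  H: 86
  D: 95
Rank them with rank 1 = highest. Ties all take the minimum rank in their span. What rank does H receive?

Sorted (descending): 98, 95, 93, 86, 86, 81, 58, 47
The 2 values of 86 occupy positions 4–5 → each gets rank 4.
H has value 86 → rank 4.

4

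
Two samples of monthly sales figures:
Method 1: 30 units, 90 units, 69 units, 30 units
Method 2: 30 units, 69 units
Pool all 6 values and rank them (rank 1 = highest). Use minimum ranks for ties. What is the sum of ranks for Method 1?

Sorted (descending): 90, 69, 69, 30, 30, 30
The 2 values of 69 occupy positions 2–3 → each gets rank 2.
The 3 values of 30 occupy positions 4–6 → each gets rank 4.
Method 1 values → pooled ranks: 30→4, 90→1, 69→2, 30→4
Rank sum = 4 + 1 + 2 + 4 = 11

11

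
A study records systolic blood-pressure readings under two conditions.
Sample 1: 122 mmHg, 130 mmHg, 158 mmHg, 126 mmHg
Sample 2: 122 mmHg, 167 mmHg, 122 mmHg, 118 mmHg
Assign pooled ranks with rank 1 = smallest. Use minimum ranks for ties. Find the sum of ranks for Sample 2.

13

Sorted (ascending): 118, 122, 122, 122, 126, 130, 158, 167
The 3 values of 122 occupy positions 2–4 → each gets rank 2.
Sample 2 values → pooled ranks: 122→2, 167→8, 122→2, 118→1
Rank sum = 2 + 8 + 2 + 1 = 13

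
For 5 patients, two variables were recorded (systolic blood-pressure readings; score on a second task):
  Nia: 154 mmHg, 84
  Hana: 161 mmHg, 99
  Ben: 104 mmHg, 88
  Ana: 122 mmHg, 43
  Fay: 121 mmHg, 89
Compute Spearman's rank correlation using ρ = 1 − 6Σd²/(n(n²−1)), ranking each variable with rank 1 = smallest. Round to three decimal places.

Ranks of variable 1: 4, 5, 1, 3, 2
Ranks of variable 2: 2, 5, 3, 1, 4
d = r₁ − r₂: 2, 0, -2, 2, -2
d²: 4, 0, 4, 4, 4; Σd² = 16
ρ = 1 − 6·16/(5·24) = 1 − 96/120 = 0.200

0.200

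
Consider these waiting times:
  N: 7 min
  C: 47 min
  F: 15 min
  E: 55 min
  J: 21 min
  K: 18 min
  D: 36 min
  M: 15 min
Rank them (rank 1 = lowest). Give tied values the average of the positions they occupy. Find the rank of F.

2.5

Sorted (ascending): 7, 15, 15, 18, 21, 36, 47, 55
The 2 values of 15 occupy positions 2–3 → average rank (2+3)/2 = 2.5.
F has value 15 min → rank 2.5.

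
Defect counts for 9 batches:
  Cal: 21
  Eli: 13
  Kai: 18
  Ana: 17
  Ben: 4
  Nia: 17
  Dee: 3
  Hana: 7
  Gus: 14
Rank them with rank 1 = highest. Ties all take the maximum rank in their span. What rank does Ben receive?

8

Sorted (descending): 21, 18, 17, 17, 14, 13, 7, 4, 3
The 2 values of 17 occupy positions 3–4 → each gets rank 4.
Ben has value 4 → rank 8.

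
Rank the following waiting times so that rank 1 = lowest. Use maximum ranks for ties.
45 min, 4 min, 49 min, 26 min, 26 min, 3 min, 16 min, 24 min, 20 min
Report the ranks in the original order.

Sorted (ascending): 3, 4, 16, 20, 24, 26, 26, 45, 49
The 2 values of 26 occupy positions 6–7 → each gets rank 7.

8, 2, 9, 7, 7, 1, 3, 5, 4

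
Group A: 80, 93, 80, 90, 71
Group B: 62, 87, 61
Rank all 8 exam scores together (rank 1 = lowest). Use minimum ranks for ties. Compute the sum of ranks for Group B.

Sorted (ascending): 61, 62, 71, 80, 80, 87, 90, 93
The 2 values of 80 occupy positions 4–5 → each gets rank 4.
Group B values → pooled ranks: 62→2, 87→6, 61→1
Rank sum = 2 + 6 + 1 = 9

9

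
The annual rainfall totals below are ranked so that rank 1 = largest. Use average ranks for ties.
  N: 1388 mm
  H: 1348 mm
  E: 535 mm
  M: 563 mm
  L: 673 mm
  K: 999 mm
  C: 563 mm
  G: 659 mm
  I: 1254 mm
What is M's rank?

7.5

Sorted (descending): 1388, 1348, 1254, 999, 673, 659, 563, 563, 535
The 2 values of 563 occupy positions 7–8 → average rank (7+8)/2 = 7.5.
M has value 563 mm → rank 7.5.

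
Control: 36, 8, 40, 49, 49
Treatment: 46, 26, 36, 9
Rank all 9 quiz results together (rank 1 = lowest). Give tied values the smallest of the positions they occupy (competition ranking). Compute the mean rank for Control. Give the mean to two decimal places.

5.40

Sorted (ascending): 8, 9, 26, 36, 36, 40, 46, 49, 49
The 2 values of 36 occupy positions 4–5 → each gets rank 4.
The 2 values of 49 occupy positions 8–9 → each gets rank 8.
Control values → pooled ranks: 36→4, 8→1, 40→6, 49→8, 49→8
Mean rank = (4 + 1 + 6 + 8 + 8) / 5 = 5.40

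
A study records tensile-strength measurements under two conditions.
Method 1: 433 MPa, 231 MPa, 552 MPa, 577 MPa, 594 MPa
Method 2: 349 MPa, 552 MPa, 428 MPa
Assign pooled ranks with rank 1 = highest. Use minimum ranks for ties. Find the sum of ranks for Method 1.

Sorted (descending): 594, 577, 552, 552, 433, 428, 349, 231
The 2 values of 552 occupy positions 3–4 → each gets rank 3.
Method 1 values → pooled ranks: 433→5, 231→8, 552→3, 577→2, 594→1
Rank sum = 5 + 8 + 3 + 2 + 1 = 19

19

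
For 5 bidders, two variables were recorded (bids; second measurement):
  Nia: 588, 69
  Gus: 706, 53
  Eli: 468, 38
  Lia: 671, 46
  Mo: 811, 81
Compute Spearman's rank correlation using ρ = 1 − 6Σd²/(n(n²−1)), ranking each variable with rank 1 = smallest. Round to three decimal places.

Ranks of variable 1: 2, 4, 1, 3, 5
Ranks of variable 2: 4, 3, 1, 2, 5
d = r₁ − r₂: -2, 1, 0, 1, 0
d²: 4, 1, 0, 1, 0; Σd² = 6
ρ = 1 − 6·6/(5·24) = 1 − 36/120 = 0.700

0.700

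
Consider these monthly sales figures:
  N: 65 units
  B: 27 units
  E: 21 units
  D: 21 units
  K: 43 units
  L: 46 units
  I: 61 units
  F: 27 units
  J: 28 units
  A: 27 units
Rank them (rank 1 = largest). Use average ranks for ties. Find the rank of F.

7

Sorted (descending): 65, 61, 46, 43, 28, 27, 27, 27, 21, 21
The 3 values of 27 occupy positions 6–8 → average rank 7.
The 2 values of 21 occupy positions 9–10 → average rank (9+10)/2 = 9.5.
F has value 27 units → rank 7.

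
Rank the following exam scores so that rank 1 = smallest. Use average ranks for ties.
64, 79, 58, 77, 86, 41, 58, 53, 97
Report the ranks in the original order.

Sorted (ascending): 41, 53, 58, 58, 64, 77, 79, 86, 97
The 2 values of 58 occupy positions 3–4 → average rank (3+4)/2 = 3.5.

5, 7, 3.5, 6, 8, 1, 3.5, 2, 9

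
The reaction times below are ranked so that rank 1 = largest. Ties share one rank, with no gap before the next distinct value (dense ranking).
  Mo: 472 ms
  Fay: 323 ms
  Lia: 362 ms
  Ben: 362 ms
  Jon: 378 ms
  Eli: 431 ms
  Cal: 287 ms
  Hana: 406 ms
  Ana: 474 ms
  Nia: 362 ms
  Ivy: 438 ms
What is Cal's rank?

Sorted (descending): 474, 472, 438, 431, 406, 378, 362, 362, 362, 323, 287
The 3 values of 362 share dense rank 7.
Remaining distinct values take the next consecutive integers.
Cal has value 287 ms → rank 9.

9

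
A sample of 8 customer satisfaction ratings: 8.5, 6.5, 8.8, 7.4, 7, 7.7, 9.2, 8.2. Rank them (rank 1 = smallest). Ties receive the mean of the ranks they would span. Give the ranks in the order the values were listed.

6, 1, 7, 3, 2, 4, 8, 5

Sorted (ascending): 6.5, 7, 7.4, 7.7, 8.2, 8.5, 8.8, 9.2
No ties — each value takes its position as its rank.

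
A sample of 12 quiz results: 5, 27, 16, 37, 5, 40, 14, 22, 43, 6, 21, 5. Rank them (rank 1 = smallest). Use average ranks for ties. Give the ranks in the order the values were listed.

Sorted (ascending): 5, 5, 5, 6, 14, 16, 21, 22, 27, 37, 40, 43
The 3 values of 5 occupy positions 1–3 → average rank 2.

2, 9, 6, 10, 2, 11, 5, 8, 12, 4, 7, 2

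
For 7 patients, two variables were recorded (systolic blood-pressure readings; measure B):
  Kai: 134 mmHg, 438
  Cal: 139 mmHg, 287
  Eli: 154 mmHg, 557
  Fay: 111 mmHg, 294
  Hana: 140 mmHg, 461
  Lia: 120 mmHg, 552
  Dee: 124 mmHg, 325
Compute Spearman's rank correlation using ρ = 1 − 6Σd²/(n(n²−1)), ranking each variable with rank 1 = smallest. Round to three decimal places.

Ranks of variable 1: 4, 5, 7, 1, 6, 2, 3
Ranks of variable 2: 4, 1, 7, 2, 5, 6, 3
d = r₁ − r₂: 0, 4, 0, -1, 1, -4, 0
d²: 0, 16, 0, 1, 1, 16, 0; Σd² = 34
ρ = 1 − 6·34/(7·48) = 1 − 204/336 = 0.393

0.393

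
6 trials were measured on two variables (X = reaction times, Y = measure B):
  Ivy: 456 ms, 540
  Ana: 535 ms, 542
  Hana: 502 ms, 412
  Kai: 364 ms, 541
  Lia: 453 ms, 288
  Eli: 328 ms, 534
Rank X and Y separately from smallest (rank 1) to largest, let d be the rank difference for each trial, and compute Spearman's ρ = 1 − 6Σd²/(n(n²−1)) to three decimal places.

Ranks of variable 1: 4, 6, 5, 2, 3, 1
Ranks of variable 2: 4, 6, 2, 5, 1, 3
d = r₁ − r₂: 0, 0, 3, -3, 2, -2
d²: 0, 0, 9, 9, 4, 4; Σd² = 26
ρ = 1 − 6·26/(6·35) = 1 − 156/210 = 0.257

0.257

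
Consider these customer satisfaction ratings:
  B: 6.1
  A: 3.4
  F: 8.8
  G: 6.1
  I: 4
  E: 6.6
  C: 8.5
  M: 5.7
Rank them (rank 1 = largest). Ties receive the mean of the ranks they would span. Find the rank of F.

Sorted (descending): 8.8, 8.5, 6.6, 6.1, 6.1, 5.7, 4, 3.4
The 2 values of 6.1 occupy positions 4–5 → average rank (4+5)/2 = 4.5.
F has value 8.8 → rank 1.

1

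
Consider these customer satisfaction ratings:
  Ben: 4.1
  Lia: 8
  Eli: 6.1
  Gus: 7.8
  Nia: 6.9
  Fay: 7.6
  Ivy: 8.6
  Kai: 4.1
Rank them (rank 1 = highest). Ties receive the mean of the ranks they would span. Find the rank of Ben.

7.5

Sorted (descending): 8.6, 8, 7.8, 7.6, 6.9, 6.1, 4.1, 4.1
The 2 values of 4.1 occupy positions 7–8 → average rank (7+8)/2 = 7.5.
Ben has value 4.1 → rank 7.5.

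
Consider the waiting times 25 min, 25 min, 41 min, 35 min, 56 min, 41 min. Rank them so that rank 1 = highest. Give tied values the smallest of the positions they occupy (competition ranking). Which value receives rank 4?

Sorted (descending): 56, 41, 41, 35, 25, 25
The 2 values of 41 occupy positions 2–3 → each gets rank 2.
The 2 values of 25 occupy positions 5–6 → each gets rank 5.
Rank 4 → value 35.

35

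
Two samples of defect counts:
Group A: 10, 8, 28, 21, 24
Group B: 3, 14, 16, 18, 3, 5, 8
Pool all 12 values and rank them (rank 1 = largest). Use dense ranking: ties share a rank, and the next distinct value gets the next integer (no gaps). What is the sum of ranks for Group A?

21

Sorted (descending): 28, 24, 21, 18, 16, 14, 10, 8, 8, 5, 3, 3
The 2 values of 8 share dense rank 8.
The 2 values of 3 share dense rank 10.
Remaining distinct values take the next consecutive integers.
Group A values → pooled ranks: 10→7, 8→8, 28→1, 21→3, 24→2
Rank sum = 7 + 8 + 1 + 3 + 2 = 21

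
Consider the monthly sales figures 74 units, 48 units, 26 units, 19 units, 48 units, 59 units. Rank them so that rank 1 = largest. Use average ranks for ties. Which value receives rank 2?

59

Sorted (descending): 74, 59, 48, 48, 26, 19
The 2 values of 48 occupy positions 3–4 → average rank (3+4)/2 = 3.5.
Rank 2 → value 59.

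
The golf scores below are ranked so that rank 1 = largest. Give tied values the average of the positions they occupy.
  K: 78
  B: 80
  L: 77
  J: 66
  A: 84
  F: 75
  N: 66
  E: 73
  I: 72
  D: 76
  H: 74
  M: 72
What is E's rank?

Sorted (descending): 84, 80, 78, 77, 76, 75, 74, 73, 72, 72, 66, 66
The 2 values of 72 occupy positions 9–10 → average rank (9+10)/2 = 9.5.
The 2 values of 66 occupy positions 11–12 → average rank (11+12)/2 = 11.5.
E has value 73 → rank 8.

8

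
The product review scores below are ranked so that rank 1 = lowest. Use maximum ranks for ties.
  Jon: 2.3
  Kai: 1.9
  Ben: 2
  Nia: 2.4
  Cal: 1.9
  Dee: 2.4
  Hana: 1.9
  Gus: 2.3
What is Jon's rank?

Sorted (ascending): 1.9, 1.9, 1.9, 2, 2.3, 2.3, 2.4, 2.4
The 3 values of 1.9 occupy positions 1–3 → each gets rank 3.
The 2 values of 2.3 occupy positions 5–6 → each gets rank 6.
The 2 values of 2.4 occupy positions 7–8 → each gets rank 8.
Jon has value 2.3 → rank 6.

6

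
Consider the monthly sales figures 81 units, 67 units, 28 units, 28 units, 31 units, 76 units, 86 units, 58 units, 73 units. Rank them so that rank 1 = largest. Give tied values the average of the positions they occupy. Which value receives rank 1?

86

Sorted (descending): 86, 81, 76, 73, 67, 58, 31, 28, 28
The 2 values of 28 occupy positions 8–9 → average rank (8+9)/2 = 8.5.
Rank 1 → value 86.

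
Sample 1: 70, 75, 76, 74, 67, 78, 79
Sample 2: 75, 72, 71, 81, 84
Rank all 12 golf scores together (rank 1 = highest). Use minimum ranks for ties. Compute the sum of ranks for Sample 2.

28

Sorted (descending): 84, 81, 79, 78, 76, 75, 75, 74, 72, 71, 70, 67
The 2 values of 75 occupy positions 6–7 → each gets rank 6.
Sample 2 values → pooled ranks: 75→6, 72→9, 71→10, 81→2, 84→1
Rank sum = 6 + 9 + 10 + 2 + 1 = 28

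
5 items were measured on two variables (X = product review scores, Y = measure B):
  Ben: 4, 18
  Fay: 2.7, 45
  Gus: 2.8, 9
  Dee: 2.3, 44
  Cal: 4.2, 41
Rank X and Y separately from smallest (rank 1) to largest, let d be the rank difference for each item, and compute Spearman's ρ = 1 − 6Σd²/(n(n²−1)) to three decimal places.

-0.500

Ranks of variable 1: 4, 2, 3, 1, 5
Ranks of variable 2: 2, 5, 1, 4, 3
d = r₁ − r₂: 2, -3, 2, -3, 2
d²: 4, 9, 4, 9, 4; Σd² = 30
ρ = 1 − 6·30/(5·24) = 1 − 180/120 = -0.500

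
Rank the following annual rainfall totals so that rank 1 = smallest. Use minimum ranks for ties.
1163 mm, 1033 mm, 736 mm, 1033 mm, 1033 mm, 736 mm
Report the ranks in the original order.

Sorted (ascending): 736, 736, 1033, 1033, 1033, 1163
The 2 values of 736 occupy positions 1–2 → each gets rank 1.
The 3 values of 1033 occupy positions 3–5 → each gets rank 3.

6, 3, 1, 3, 3, 1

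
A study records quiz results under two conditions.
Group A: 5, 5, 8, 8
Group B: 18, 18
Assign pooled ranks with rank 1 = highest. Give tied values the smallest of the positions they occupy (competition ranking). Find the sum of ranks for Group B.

2

Sorted (descending): 18, 18, 8, 8, 5, 5
The 2 values of 18 occupy positions 1–2 → each gets rank 1.
The 2 values of 8 occupy positions 3–4 → each gets rank 3.
The 2 values of 5 occupy positions 5–6 → each gets rank 5.
Group B values → pooled ranks: 18→1, 18→1
Rank sum = 1 + 1 = 2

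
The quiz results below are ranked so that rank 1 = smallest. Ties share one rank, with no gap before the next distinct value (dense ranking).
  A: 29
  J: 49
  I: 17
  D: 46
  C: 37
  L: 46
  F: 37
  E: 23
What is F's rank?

Sorted (ascending): 17, 23, 29, 37, 37, 46, 46, 49
The 2 values of 37 share dense rank 4.
The 2 values of 46 share dense rank 5.
Remaining distinct values take the next consecutive integers.
F has value 37 → rank 4.

4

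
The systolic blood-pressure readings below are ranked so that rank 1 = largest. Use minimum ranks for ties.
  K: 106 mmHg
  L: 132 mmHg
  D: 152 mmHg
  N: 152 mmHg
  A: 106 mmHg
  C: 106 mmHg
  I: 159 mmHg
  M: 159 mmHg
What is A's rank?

6

Sorted (descending): 159, 159, 152, 152, 132, 106, 106, 106
The 2 values of 159 occupy positions 1–2 → each gets rank 1.
The 2 values of 152 occupy positions 3–4 → each gets rank 3.
The 3 values of 106 occupy positions 6–8 → each gets rank 6.
A has value 106 mmHg → rank 6.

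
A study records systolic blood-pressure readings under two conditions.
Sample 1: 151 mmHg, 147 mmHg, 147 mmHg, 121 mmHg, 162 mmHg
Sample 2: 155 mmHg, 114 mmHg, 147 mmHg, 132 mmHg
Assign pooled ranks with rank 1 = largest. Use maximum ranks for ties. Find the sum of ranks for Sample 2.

Sorted (descending): 162, 155, 151, 147, 147, 147, 132, 121, 114
The 3 values of 147 occupy positions 4–6 → each gets rank 6.
Sample 2 values → pooled ranks: 155→2, 114→9, 147→6, 132→7
Rank sum = 2 + 9 + 6 + 7 = 24

24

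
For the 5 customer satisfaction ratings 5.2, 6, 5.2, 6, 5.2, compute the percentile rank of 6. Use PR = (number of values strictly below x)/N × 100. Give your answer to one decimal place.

60.0

N = 5.
Strictly below 6: 3. Equal to 6: 2.
PR = 3/5 × 100 = 60.0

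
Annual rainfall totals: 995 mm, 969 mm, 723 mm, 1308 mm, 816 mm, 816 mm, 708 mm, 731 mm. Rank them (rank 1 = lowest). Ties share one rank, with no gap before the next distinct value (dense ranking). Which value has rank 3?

731

Sorted (ascending): 708, 723, 731, 816, 816, 969, 995, 1308
The 2 values of 816 share dense rank 4.
Remaining distinct values take the next consecutive integers.
Rank 3 → value 731.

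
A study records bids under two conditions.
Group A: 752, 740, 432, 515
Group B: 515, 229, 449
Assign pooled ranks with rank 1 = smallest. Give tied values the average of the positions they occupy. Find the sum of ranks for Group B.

Sorted (ascending): 229, 432, 449, 515, 515, 740, 752
The 2 values of 515 occupy positions 4–5 → average rank (4+5)/2 = 4.5.
Group B values → pooled ranks: 515→4.5, 229→1, 449→3
Rank sum = 4.5 + 1 + 3 = 8.5

8.5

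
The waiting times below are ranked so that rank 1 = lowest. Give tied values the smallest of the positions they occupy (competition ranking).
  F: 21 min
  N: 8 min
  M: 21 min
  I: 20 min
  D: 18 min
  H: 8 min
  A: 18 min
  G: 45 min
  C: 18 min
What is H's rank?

1

Sorted (ascending): 8, 8, 18, 18, 18, 20, 21, 21, 45
The 2 values of 8 occupy positions 1–2 → each gets rank 1.
The 3 values of 18 occupy positions 3–5 → each gets rank 3.
The 2 values of 21 occupy positions 7–8 → each gets rank 7.
H has value 8 min → rank 1.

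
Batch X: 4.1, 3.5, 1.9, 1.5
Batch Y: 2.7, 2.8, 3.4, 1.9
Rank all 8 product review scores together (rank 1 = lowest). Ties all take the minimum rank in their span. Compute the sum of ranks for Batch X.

18

Sorted (ascending): 1.5, 1.9, 1.9, 2.7, 2.8, 3.4, 3.5, 4.1
The 2 values of 1.9 occupy positions 2–3 → each gets rank 2.
Batch X values → pooled ranks: 4.1→8, 3.5→7, 1.9→2, 1.5→1
Rank sum = 8 + 7 + 2 + 1 = 18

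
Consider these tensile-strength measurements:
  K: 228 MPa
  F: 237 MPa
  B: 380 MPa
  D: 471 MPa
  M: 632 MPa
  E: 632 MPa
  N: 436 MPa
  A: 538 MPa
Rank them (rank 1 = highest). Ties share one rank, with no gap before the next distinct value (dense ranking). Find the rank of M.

Sorted (descending): 632, 632, 538, 471, 436, 380, 237, 228
The 2 values of 632 share dense rank 1.
Remaining distinct values take the next consecutive integers.
M has value 632 MPa → rank 1.

1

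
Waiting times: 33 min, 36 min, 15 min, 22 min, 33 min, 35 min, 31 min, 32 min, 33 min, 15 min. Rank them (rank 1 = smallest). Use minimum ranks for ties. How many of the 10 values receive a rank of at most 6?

Sorted (ascending): 15, 15, 22, 31, 32, 33, 33, 33, 35, 36
The 2 values of 15 occupy positions 1–2 → each gets rank 1.
The 3 values of 33 occupy positions 6–8 → each gets rank 6.
Ranks ≤ 6: {1, 1, 3, 4, 5, 6, 6, 6} → 8 values.

8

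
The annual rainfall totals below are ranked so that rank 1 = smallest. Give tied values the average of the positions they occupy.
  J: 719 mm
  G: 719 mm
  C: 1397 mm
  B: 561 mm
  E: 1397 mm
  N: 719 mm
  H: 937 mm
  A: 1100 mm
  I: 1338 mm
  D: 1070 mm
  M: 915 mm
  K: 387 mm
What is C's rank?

Sorted (ascending): 387, 561, 719, 719, 719, 915, 937, 1070, 1100, 1338, 1397, 1397
The 3 values of 719 occupy positions 3–5 → average rank 4.
The 2 values of 1397 occupy positions 11–12 → average rank (11+12)/2 = 11.5.
C has value 1397 mm → rank 11.5.

11.5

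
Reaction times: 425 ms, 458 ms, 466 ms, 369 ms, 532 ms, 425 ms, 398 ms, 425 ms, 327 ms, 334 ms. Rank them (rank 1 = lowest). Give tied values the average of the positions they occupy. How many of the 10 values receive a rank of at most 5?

4

Sorted (ascending): 327, 334, 369, 398, 425, 425, 425, 458, 466, 532
The 3 values of 425 occupy positions 5–7 → average rank 6.
Ranks ≤ 5: {1, 2, 3, 4} → 4 values.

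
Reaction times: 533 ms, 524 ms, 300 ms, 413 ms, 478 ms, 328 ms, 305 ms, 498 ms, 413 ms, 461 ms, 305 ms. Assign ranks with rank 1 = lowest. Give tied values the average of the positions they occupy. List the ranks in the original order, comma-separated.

Sorted (ascending): 300, 305, 305, 328, 413, 413, 461, 478, 498, 524, 533
The 2 values of 305 occupy positions 2–3 → average rank (2+3)/2 = 2.5.
The 2 values of 413 occupy positions 5–6 → average rank (5+6)/2 = 5.5.

11, 10, 1, 5.5, 8, 4, 2.5, 9, 5.5, 7, 2.5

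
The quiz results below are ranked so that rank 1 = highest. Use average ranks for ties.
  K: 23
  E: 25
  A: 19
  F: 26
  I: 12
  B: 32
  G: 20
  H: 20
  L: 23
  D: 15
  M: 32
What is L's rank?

Sorted (descending): 32, 32, 26, 25, 23, 23, 20, 20, 19, 15, 12
The 2 values of 32 occupy positions 1–2 → average rank (1+2)/2 = 1.5.
The 2 values of 23 occupy positions 5–6 → average rank (5+6)/2 = 5.5.
The 2 values of 20 occupy positions 7–8 → average rank (7+8)/2 = 7.5.
L has value 23 → rank 5.5.

5.5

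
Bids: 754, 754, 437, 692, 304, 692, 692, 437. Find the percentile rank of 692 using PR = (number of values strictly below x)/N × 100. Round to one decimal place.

37.5

N = 8.
Strictly below 692: 3. Equal to 692: 3.
PR = 3/8 × 100 = 37.5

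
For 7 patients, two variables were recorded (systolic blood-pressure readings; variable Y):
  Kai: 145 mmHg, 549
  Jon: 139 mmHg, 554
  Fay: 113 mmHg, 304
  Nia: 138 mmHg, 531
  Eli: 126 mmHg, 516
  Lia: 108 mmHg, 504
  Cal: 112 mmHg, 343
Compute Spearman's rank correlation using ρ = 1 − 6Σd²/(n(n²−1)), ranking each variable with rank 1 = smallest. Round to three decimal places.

Ranks of variable 1: 7, 6, 3, 5, 4, 1, 2
Ranks of variable 2: 6, 7, 1, 5, 4, 3, 2
d = r₁ − r₂: 1, -1, 2, 0, 0, -2, 0
d²: 1, 1, 4, 0, 0, 4, 0; Σd² = 10
ρ = 1 − 6·10/(7·48) = 1 − 60/336 = 0.821

0.821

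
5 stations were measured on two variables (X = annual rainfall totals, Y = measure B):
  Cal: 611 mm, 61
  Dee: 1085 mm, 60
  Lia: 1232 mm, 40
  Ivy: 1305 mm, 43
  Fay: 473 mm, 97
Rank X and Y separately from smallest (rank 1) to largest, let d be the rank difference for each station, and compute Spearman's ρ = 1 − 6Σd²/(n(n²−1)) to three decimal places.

Ranks of variable 1: 2, 3, 4, 5, 1
Ranks of variable 2: 4, 3, 1, 2, 5
d = r₁ − r₂: -2, 0, 3, 3, -4
d²: 4, 0, 9, 9, 16; Σd² = 38
ρ = 1 − 6·38/(5·24) = 1 − 228/120 = -0.900

-0.900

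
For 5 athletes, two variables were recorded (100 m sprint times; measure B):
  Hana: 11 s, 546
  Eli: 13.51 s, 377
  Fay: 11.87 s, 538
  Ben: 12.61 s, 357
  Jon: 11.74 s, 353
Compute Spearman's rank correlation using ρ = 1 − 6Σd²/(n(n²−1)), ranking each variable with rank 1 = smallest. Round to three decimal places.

-0.300

Ranks of variable 1: 1, 5, 3, 4, 2
Ranks of variable 2: 5, 3, 4, 2, 1
d = r₁ − r₂: -4, 2, -1, 2, 1
d²: 16, 4, 1, 4, 1; Σd² = 26
ρ = 1 − 6·26/(5·24) = 1 − 156/120 = -0.300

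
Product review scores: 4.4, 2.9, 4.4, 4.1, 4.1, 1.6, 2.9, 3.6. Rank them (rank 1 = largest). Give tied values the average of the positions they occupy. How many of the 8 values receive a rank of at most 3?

Sorted (descending): 4.4, 4.4, 4.1, 4.1, 3.6, 2.9, 2.9, 1.6
The 2 values of 4.4 occupy positions 1–2 → average rank (1+2)/2 = 1.5.
The 2 values of 4.1 occupy positions 3–4 → average rank (3+4)/2 = 3.5.
The 2 values of 2.9 occupy positions 6–7 → average rank (6+7)/2 = 6.5.
Ranks ≤ 3: {1.5, 1.5} → 2 values.

2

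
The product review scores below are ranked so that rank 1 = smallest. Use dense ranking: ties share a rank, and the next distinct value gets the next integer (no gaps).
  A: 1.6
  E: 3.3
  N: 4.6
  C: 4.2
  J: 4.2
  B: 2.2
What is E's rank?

Sorted (ascending): 1.6, 2.2, 3.3, 4.2, 4.2, 4.6
The 2 values of 4.2 share dense rank 4.
Remaining distinct values take the next consecutive integers.
E has value 3.3 → rank 3.

3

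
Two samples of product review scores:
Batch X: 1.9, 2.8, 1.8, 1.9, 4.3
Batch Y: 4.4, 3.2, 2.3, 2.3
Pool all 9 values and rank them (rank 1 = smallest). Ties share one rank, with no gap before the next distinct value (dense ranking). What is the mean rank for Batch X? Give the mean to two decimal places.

Sorted (ascending): 1.8, 1.9, 1.9, 2.3, 2.3, 2.8, 3.2, 4.3, 4.4
The 2 values of 1.9 share dense rank 2.
The 2 values of 2.3 share dense rank 3.
Remaining distinct values take the next consecutive integers.
Batch X values → pooled ranks: 1.9→2, 2.8→4, 1.8→1, 1.9→2, 4.3→6
Mean rank = (2 + 4 + 1 + 2 + 6) / 5 = 3.00

3.00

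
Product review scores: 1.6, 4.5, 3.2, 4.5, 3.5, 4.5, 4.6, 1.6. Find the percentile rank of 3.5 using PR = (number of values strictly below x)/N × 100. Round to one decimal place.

37.5

N = 8.
Strictly below 3.5: 3. Equal to 3.5: 1.
PR = 3/8 × 100 = 37.5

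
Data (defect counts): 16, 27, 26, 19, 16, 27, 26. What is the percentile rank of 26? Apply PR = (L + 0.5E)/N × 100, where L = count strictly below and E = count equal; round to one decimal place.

57.1

N = 7.
Strictly below 26: 3. Equal to 26: 2.
PR = (3 + 0.5·2)/7 × 100 = 57.1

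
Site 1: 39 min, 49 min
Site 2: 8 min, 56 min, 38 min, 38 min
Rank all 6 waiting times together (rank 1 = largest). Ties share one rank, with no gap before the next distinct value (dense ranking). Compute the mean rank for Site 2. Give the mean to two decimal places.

3.50

Sorted (descending): 56, 49, 39, 38, 38, 8
The 2 values of 38 share dense rank 4.
Remaining distinct values take the next consecutive integers.
Site 2 values → pooled ranks: 8→5, 56→1, 38→4, 38→4
Mean rank = (5 + 1 + 4 + 4) / 4 = 3.50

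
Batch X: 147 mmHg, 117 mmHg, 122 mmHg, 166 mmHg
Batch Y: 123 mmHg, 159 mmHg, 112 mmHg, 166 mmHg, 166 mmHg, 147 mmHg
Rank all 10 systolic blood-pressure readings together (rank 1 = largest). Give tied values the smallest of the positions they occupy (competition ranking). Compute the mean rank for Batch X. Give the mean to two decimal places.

5.75

Sorted (descending): 166, 166, 166, 159, 147, 147, 123, 122, 117, 112
The 3 values of 166 occupy positions 1–3 → each gets rank 1.
The 2 values of 147 occupy positions 5–6 → each gets rank 5.
Batch X values → pooled ranks: 147→5, 117→9, 122→8, 166→1
Mean rank = (5 + 9 + 8 + 1) / 4 = 5.75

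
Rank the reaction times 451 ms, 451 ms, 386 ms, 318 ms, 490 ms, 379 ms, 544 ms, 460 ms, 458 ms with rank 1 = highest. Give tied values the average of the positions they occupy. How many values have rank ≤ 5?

4

Sorted (descending): 544, 490, 460, 458, 451, 451, 386, 379, 318
The 2 values of 451 occupy positions 5–6 → average rank (5+6)/2 = 5.5.
Ranks ≤ 5: {1, 2, 3, 4} → 4 values.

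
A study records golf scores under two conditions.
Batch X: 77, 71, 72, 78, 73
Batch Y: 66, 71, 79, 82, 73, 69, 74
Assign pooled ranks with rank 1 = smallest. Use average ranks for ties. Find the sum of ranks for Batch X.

34

Sorted (ascending): 66, 69, 71, 71, 72, 73, 73, 74, 77, 78, 79, 82
The 2 values of 71 occupy positions 3–4 → average rank (3+4)/2 = 3.5.
The 2 values of 73 occupy positions 6–7 → average rank (6+7)/2 = 6.5.
Batch X values → pooled ranks: 77→9, 71→3.5, 72→5, 78→10, 73→6.5
Rank sum = 9 + 3.5 + 5 + 10 + 6.5 = 34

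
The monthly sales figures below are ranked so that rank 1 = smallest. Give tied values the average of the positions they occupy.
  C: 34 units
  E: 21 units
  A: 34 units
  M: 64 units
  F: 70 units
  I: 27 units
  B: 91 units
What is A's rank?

Sorted (ascending): 21, 27, 34, 34, 64, 70, 91
The 2 values of 34 occupy positions 3–4 → average rank (3+4)/2 = 3.5.
A has value 34 units → rank 3.5.

3.5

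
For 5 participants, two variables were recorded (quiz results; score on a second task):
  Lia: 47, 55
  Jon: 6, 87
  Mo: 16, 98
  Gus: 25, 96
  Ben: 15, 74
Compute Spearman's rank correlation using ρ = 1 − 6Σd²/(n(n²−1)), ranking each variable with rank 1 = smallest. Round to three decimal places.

Ranks of variable 1: 5, 1, 3, 4, 2
Ranks of variable 2: 1, 3, 5, 4, 2
d = r₁ − r₂: 4, -2, -2, 0, 0
d²: 16, 4, 4, 0, 0; Σd² = 24
ρ = 1 − 6·24/(5·24) = 1 − 144/120 = -0.200

-0.200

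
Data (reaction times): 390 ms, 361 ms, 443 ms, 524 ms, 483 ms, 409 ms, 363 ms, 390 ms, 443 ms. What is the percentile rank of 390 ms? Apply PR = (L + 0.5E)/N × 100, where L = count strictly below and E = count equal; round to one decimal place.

N = 9.
Strictly below 390: 2. Equal to 390: 2.
PR = (2 + 0.5·2)/9 × 100 = 33.3

33.3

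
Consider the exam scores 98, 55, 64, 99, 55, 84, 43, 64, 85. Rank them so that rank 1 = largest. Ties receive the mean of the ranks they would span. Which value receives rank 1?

99

Sorted (descending): 99, 98, 85, 84, 64, 64, 55, 55, 43
The 2 values of 64 occupy positions 5–6 → average rank (5+6)/2 = 5.5.
The 2 values of 55 occupy positions 7–8 → average rank (7+8)/2 = 7.5.
Rank 1 → value 99.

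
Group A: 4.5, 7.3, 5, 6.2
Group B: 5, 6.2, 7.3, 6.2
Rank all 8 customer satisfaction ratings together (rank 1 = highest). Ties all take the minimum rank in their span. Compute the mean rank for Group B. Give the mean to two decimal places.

Sorted (descending): 7.3, 7.3, 6.2, 6.2, 6.2, 5, 5, 4.5
The 2 values of 7.3 occupy positions 1–2 → each gets rank 1.
The 3 values of 6.2 occupy positions 3–5 → each gets rank 3.
The 2 values of 5 occupy positions 6–7 → each gets rank 6.
Group B values → pooled ranks: 5→6, 6.2→3, 7.3→1, 6.2→3
Mean rank = (6 + 3 + 1 + 3) / 4 = 3.25

3.25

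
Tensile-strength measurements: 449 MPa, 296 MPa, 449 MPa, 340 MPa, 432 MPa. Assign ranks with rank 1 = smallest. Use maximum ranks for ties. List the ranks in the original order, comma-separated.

Sorted (ascending): 296, 340, 432, 449, 449
The 2 values of 449 occupy positions 4–5 → each gets rank 5.

5, 1, 5, 2, 3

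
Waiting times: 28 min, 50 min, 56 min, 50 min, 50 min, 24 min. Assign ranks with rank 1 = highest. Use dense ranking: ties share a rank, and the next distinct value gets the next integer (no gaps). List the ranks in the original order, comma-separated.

3, 2, 1, 2, 2, 4

Sorted (descending): 56, 50, 50, 50, 28, 24
The 3 values of 50 share dense rank 2.
Remaining distinct values take the next consecutive integers.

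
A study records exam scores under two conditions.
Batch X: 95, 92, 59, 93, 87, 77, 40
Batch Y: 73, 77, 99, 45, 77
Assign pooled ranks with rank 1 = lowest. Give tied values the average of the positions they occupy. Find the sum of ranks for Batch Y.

30

Sorted (ascending): 40, 45, 59, 73, 77, 77, 77, 87, 92, 93, 95, 99
The 3 values of 77 occupy positions 5–7 → average rank 6.
Batch Y values → pooled ranks: 73→4, 77→6, 99→12, 45→2, 77→6
Rank sum = 4 + 6 + 12 + 2 + 6 = 30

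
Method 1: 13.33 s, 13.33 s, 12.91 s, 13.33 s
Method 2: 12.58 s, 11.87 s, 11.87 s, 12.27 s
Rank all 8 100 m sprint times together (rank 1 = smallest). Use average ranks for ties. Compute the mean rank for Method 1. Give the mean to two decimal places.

6.50

Sorted (ascending): 11.87, 11.87, 12.27, 12.58, 12.91, 13.33, 13.33, 13.33
The 2 values of 11.87 occupy positions 1–2 → average rank (1+2)/2 = 1.5.
The 3 values of 13.33 occupy positions 6–8 → average rank 7.
Method 1 values → pooled ranks: 13.33→7, 13.33→7, 12.91→5, 13.33→7
Mean rank = (7 + 7 + 5 + 7) / 4 = 6.50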